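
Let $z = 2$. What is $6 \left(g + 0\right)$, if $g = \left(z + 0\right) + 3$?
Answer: $30$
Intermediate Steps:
$g = 5$ ($g = \left(2 + 0\right) + 3 = 2 + 3 = 5$)
$6 \left(g + 0\right) = 6 \left(5 + 0\right) = 6 \cdot 5 = 30$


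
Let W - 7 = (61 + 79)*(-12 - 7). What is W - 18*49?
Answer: -3535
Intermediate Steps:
W = -2653 (W = 7 + (61 + 79)*(-12 - 7) = 7 + 140*(-19) = 7 - 2660 = -2653)
W - 18*49 = -2653 - 18*49 = -2653 - 882 = -3535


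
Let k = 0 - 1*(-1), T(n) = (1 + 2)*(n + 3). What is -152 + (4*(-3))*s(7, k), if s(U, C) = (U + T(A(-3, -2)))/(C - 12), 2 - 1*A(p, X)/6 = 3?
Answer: -1696/11 ≈ -154.18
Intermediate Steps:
A(p, X) = -6 (A(p, X) = 12 - 6*3 = 12 - 18 = -6)
T(n) = 9 + 3*n (T(n) = 3*(3 + n) = 9 + 3*n)
k = 1 (k = 0 + 1 = 1)
s(U, C) = (-9 + U)/(-12 + C) (s(U, C) = (U + (9 + 3*(-6)))/(C - 12) = (U + (9 - 18))/(-12 + C) = (U - 9)/(-12 + C) = (-9 + U)/(-12 + C))
-152 + (4*(-3))*s(7, k) = -152 + (4*(-3))*((-9 + 7)/(-12 + 1)) = -152 - 12*(-2)/(-11) = -152 - (-12)*(-2)/11 = -152 - 12*2/11 = -152 - 24/11 = -1696/11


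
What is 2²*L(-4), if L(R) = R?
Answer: -16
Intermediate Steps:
2²*L(-4) = 2²*(-4) = 4*(-4) = -16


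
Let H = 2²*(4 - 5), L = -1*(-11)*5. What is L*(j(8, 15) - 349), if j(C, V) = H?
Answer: -19415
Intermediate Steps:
L = 55 (L = 11*5 = 55)
H = -4 (H = 4*(-1) = -4)
j(C, V) = -4
L*(j(8, 15) - 349) = 55*(-4 - 349) = 55*(-353) = -19415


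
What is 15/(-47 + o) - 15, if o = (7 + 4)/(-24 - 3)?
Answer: -3921/256 ≈ -15.316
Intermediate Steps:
o = -11/27 (o = 11/(-27) = 11*(-1/27) = -11/27 ≈ -0.40741)
15/(-47 + o) - 15 = 15/(-47 - 11/27) - 15 = 15/(-1280/27) - 15 = 15*(-27/1280) - 15 = -81/256 - 15 = -3921/256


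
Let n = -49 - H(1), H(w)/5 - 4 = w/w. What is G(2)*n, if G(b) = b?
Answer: -148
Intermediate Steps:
H(w) = 25 (H(w) = 20 + 5*(w/w) = 20 + 5*1 = 20 + 5 = 25)
n = -74 (n = -49 - 1*25 = -49 - 25 = -74)
G(2)*n = 2*(-74) = -148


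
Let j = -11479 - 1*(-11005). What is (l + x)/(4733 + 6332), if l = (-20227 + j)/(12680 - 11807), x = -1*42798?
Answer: -7476671/1931949 ≈ -3.8700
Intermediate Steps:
j = -474 (j = -11479 + 11005 = -474)
x = -42798
l = -20701/873 (l = (-20227 - 474)/(12680 - 11807) = -20701/873 ≈ -23.712)
(l + x)/(4733 + 6332) = (-20701/873 - 42798)/(4733 + 6332) = -37383355/873/11065 = -37383355/873*1/11065 = -7476671/1931949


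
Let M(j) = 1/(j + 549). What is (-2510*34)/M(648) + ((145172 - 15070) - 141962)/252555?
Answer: -5159798664152/50511 ≈ -1.0215e+8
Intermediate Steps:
M(j) = 1/(549 + j)
(-2510*34)/M(648) + ((145172 - 15070) - 141962)/252555 = (-2510*34)/(1/(549 + 648)) + ((145172 - 15070) - 141962)/252555 = -85340/(1/1197) + (130102 - 141962)*(1/252555) = -85340/1/1197 - 11860*1/252555 = -85340*1197 - 2372/50511 = -102151980 - 2372/50511 = -5159798664152/50511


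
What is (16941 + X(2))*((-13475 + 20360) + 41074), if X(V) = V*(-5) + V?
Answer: 812089747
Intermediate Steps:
X(V) = -4*V (X(V) = -5*V + V = -4*V)
(16941 + X(2))*((-13475 + 20360) + 41074) = (16941 - 4*2)*((-13475 + 20360) + 41074) = (16941 - 8)*(6885 + 41074) = 16933*47959 = 812089747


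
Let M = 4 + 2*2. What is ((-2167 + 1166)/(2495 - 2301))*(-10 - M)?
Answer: 9009/97 ≈ 92.876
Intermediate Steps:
M = 8 (M = 4 + 4 = 8)
((-2167 + 1166)/(2495 - 2301))*(-10 - M) = ((-2167 + 1166)/(2495 - 2301))*(-10 - 1*8) = (-1001/194)*(-10 - 8) = -1001*1/194*(-18) = -1001/194*(-18) = 9009/97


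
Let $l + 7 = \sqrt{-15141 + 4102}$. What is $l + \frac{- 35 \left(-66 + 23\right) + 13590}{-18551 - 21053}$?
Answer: $- \frac{292323}{39604} + i \sqrt{11039} \approx -7.3811 + 105.07 i$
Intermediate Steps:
$l = -7 + i \sqrt{11039}$ ($l = -7 + \sqrt{-15141 + 4102} = -7 + \sqrt{-11039} = -7 + i \sqrt{11039} \approx -7.0 + 105.07 i$)
$l + \frac{- 35 \left(-66 + 23\right) + 13590}{-18551 - 21053} = \left(-7 + i \sqrt{11039}\right) + \frac{- 35 \left(-66 + 23\right) + 13590}{-18551 - 21053} = \left(-7 + i \sqrt{11039}\right) + \frac{\left(-35\right) \left(-43\right) + 13590}{-39604} = \left(-7 + i \sqrt{11039}\right) + \left(1505 + 13590\right) \left(- \frac{1}{39604}\right) = \left(-7 + i \sqrt{11039}\right) + 15095 \left(- \frac{1}{39604}\right) = \left(-7 + i \sqrt{11039}\right) - \frac{15095}{39604} = - \frac{292323}{39604} + i \sqrt{11039}$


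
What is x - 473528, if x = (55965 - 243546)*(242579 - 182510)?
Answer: -11268276617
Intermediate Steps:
x = -11267803089 (x = -187581*60069 = -11267803089)
x - 473528 = -11267803089 - 473528 = -11268276617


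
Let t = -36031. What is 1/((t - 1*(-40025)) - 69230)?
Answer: -1/65236 ≈ -1.5329e-5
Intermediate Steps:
1/((t - 1*(-40025)) - 69230) = 1/((-36031 - 1*(-40025)) - 69230) = 1/((-36031 + 40025) - 69230) = 1/(3994 - 69230) = 1/(-65236) = -1/65236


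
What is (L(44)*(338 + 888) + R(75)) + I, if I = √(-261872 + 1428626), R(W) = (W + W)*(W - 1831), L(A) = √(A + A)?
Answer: -263400 + √1166754 + 2452*√22 ≈ -2.5082e+5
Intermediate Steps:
L(A) = √2*√A (L(A) = √(2*A) = √2*√A)
R(W) = 2*W*(-1831 + W) (R(W) = (2*W)*(-1831 + W) = 2*W*(-1831 + W))
I = √1166754 ≈ 1080.2
(L(44)*(338 + 888) + R(75)) + I = ((√2*√44)*(338 + 888) + 2*75*(-1831 + 75)) + √1166754 = ((√2*(2*√11))*1226 + 2*75*(-1756)) + √1166754 = ((2*√22)*1226 - 263400) + √1166754 = (2452*√22 - 263400) + √1166754 = (-263400 + 2452*√22) + √1166754 = -263400 + √1166754 + 2452*√22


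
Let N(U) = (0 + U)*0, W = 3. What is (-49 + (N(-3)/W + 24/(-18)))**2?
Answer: 22801/9 ≈ 2533.4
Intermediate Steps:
N(U) = 0 (N(U) = U*0 = 0)
(-49 + (N(-3)/W + 24/(-18)))**2 = (-49 + (0/3 + 24/(-18)))**2 = (-49 + (0*(1/3) + 24*(-1/18)))**2 = (-49 + (0 - 4/3))**2 = (-49 - 4/3)**2 = (-151/3)**2 = 22801/9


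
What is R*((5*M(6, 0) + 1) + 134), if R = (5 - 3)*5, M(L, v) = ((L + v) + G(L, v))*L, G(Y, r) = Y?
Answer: 4950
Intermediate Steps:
M(L, v) = L*(v + 2*L) (M(L, v) = ((L + v) + L)*L = (v + 2*L)*L = L*(v + 2*L))
R = 10 (R = 2*5 = 10)
R*((5*M(6, 0) + 1) + 134) = 10*((5*(6*(0 + 2*6)) + 1) + 134) = 10*((5*(6*(0 + 12)) + 1) + 134) = 10*((5*(6*12) + 1) + 134) = 10*((5*72 + 1) + 134) = 10*((360 + 1) + 134) = 10*(361 + 134) = 10*495 = 4950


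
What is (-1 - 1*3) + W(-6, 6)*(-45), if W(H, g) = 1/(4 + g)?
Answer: -17/2 ≈ -8.5000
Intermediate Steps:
(-1 - 1*3) + W(-6, 6)*(-45) = (-1 - 1*3) - 45/(4 + 6) = (-1 - 3) - 45/10 = -4 + (1/10)*(-45) = -4 - 9/2 = -17/2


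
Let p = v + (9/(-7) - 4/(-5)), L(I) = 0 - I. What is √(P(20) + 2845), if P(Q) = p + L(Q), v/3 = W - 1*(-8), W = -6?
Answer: 2*√866845/35 ≈ 53.203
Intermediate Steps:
L(I) = -I
v = 6 (v = 3*(-6 - 1*(-8)) = 3*(-6 + 8) = 3*2 = 6)
p = 193/35 (p = 6 + (9/(-7) - 4/(-5)) = 6 + (9*(-⅐) - 4*(-⅕)) = 6 + (-9/7 + ⅘) = 6 - 17/35 = 193/35 ≈ 5.5143)
P(Q) = 193/35 - Q
√(P(20) + 2845) = √((193/35 - 1*20) + 2845) = √((193/35 - 20) + 2845) = √(-507/35 + 2845) = √(99068/35) = 2*√866845/35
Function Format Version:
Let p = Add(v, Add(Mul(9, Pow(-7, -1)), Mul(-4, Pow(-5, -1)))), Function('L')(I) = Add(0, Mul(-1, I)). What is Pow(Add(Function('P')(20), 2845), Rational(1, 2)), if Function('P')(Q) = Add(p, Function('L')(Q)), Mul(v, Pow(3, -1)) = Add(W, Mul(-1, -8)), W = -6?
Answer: Mul(Rational(2, 35), Pow(866845, Rational(1, 2))) ≈ 53.203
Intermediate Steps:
Function('L')(I) = Mul(-1, I)
v = 6 (v = Mul(3, Add(-6, Mul(-1, -8))) = Mul(3, Add(-6, 8)) = Mul(3, 2) = 6)
p = Rational(193, 35) (p = Add(6, Add(Mul(9, Pow(-7, -1)), Mul(-4, Pow(-5, -1)))) = Add(6, Add(Mul(9, Rational(-1, 7)), Mul(-4, Rational(-1, 5)))) = Add(6, Add(Rational(-9, 7), Rational(4, 5))) = Add(6, Rational(-17, 35)) = Rational(193, 35) ≈ 5.5143)
Function('P')(Q) = Add(Rational(193, 35), Mul(-1, Q))
Pow(Add(Function('P')(20), 2845), Rational(1, 2)) = Pow(Add(Add(Rational(193, 35), Mul(-1, 20)), 2845), Rational(1, 2)) = Pow(Add(Add(Rational(193, 35), -20), 2845), Rational(1, 2)) = Pow(Add(Rational(-507, 35), 2845), Rational(1, 2)) = Pow(Rational(99068, 35), Rational(1, 2)) = Mul(Rational(2, 35), Pow(866845, Rational(1, 2)))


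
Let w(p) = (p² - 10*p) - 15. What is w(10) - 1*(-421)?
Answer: 406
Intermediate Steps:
w(p) = -15 + p² - 10*p
w(10) - 1*(-421) = (-15 + 10² - 10*10) - 1*(-421) = (-15 + 100 - 100) + 421 = -15 + 421 = 406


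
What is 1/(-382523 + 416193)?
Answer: 1/33670 ≈ 2.9700e-5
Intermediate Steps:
1/(-382523 + 416193) = 1/33670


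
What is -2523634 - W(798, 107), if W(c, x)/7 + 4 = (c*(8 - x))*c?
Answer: 438781566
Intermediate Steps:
W(c, x) = -28 + 7*c²*(8 - x) (W(c, x) = -28 + 7*((c*(8 - x))*c) = -28 + 7*(c²*(8 - x)) = -28 + 7*c²*(8 - x))
-2523634 - W(798, 107) = -2523634 - (-28 + 56*798² - 7*107*798²) = -2523634 - (-28 + 56*636804 - 7*107*636804) = -2523634 - (-28 + 35661024 - 476966196) = -2523634 - 1*(-441305200) = -2523634 + 441305200 = 438781566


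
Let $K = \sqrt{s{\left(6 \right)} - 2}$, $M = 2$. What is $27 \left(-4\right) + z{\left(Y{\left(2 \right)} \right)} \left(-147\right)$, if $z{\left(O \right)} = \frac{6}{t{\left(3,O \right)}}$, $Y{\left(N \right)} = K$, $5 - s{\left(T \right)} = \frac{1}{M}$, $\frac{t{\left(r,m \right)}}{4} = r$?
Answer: $- \frac{363}{2} \approx -181.5$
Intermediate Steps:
$t{\left(r,m \right)} = 4 r$
$s{\left(T \right)} = \frac{9}{2}$ ($s{\left(T \right)} = 5 - \frac{1}{2} = \frac{9}{2}$)
$K = \frac{\sqrt{10}}{2}$ ($K = \sqrt{\frac{9}{2} - 2} = \sqrt{\frac{5}{2}} = \frac{\sqrt{10}}{2} \approx 1.5811$)
$Y{\left(N \right)} = \frac{\sqrt{10}}{2}$
$z{\left(O \right)} = \frac{1}{2}$ ($z{\left(O \right)} = \frac{6}{4 \cdot 3} = \frac{6}{12} = 6 \cdot \frac{1}{12} = \frac{1}{2}$)
$27 \left(-4\right) + z{\left(Y{\left(2 \right)} \right)} \left(-147\right) = 27 \left(-4\right) + \frac{1}{2} \left(-147\right) = -108 - \frac{147}{2} = - \frac{363}{2}$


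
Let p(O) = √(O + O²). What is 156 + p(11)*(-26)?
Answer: 156 - 52*√33 ≈ -142.72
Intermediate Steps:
156 + p(11)*(-26) = 156 + √(11*(1 + 11))*(-26) = 156 + √(11*12)*(-26) = 156 + √132*(-26) = 156 + (2*√33)*(-26) = 156 - 52*√33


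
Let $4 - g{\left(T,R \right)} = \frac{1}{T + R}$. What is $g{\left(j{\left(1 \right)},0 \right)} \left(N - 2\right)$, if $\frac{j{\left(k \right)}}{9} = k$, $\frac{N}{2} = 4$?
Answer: $\frac{70}{3} \approx 23.333$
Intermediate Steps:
$N = 8$ ($N = 2 \cdot 4 = 8$)
$j{\left(k \right)} = 9 k$
$g{\left(T,R \right)} = 4 - \frac{1}{R + T}$ ($g{\left(T,R \right)} = 4 - \frac{1}{T + R} = 4 - \frac{1}{R + T}$)
$g{\left(j{\left(1 \right)},0 \right)} \left(N - 2\right) = \frac{-1 + 4 \cdot 0 + 4 \cdot 9 \cdot 1}{0 + 9 \cdot 1} \left(8 - 2\right) = \frac{-1 + 0 + 4 \cdot 9}{0 + 9} \cdot 6 = \frac{-1 + 0 + 36}{9} \cdot 6 = \frac{1}{9} \cdot 35 \cdot 6 = \frac{35}{9} \cdot 6 = \frac{70}{3}$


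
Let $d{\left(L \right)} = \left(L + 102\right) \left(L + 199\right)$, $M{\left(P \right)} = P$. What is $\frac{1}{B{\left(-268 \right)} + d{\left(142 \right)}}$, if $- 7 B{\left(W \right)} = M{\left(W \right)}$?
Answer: $\frac{7}{582696} \approx 1.2013 \cdot 10^{-5}$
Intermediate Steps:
$B{\left(W \right)} = - \frac{W}{7}$
$d{\left(L \right)} = \left(102 + L\right) \left(199 + L\right)$
$\frac{1}{B{\left(-268 \right)} + d{\left(142 \right)}} = \frac{1}{\left(- \frac{1}{7}\right) \left(-268\right) + \left(20298 + 142^{2} + 301 \cdot 142\right)} = \frac{1}{\frac{268}{7} + \left(20298 + 20164 + 42742\right)} = \frac{1}{\frac{268}{7} + 83204} = \frac{1}{\frac{582696}{7}} = \frac{7}{582696}$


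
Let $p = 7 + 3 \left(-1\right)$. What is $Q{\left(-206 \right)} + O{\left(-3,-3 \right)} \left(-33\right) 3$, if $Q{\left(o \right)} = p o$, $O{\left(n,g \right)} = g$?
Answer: $-527$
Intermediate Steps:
$p = 4$ ($p = 7 - 3 = 4$)
$Q{\left(o \right)} = 4 o$
$Q{\left(-206 \right)} + O{\left(-3,-3 \right)} \left(-33\right) 3 = 4 \left(-206\right) + \left(-3\right) \left(-33\right) 3 = -824 + 99 \cdot 3 = -824 + 297 = -527$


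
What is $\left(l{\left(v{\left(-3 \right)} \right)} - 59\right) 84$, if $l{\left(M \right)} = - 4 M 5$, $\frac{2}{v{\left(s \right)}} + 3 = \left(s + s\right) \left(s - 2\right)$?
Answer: $- \frac{45724}{9} \approx -5080.4$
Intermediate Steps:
$v{\left(s \right)} = \frac{2}{-3 + 2 s \left(-2 + s\right)}$ ($v{\left(s \right)} = \frac{2}{-3 + \left(s + s\right) \left(s - 2\right)} = \frac{2}{-3 + 2 s \left(-2 + s\right)}$)
$l{\left(M \right)} = - 20 M$
$\left(l{\left(v{\left(-3 \right)} \right)} - 59\right) 84 = \left(- 20 \frac{2}{-3 - -12 + 2 \left(-3\right)^{2}} - 59\right) 84 = \left(- 20 \frac{2}{-3 + 12 + 2 \cdot 9} - 59\right) 84 = \left(- 20 \frac{2}{-3 + 12 + 18} - 59\right) 84 = \left(- 20 \cdot \frac{2}{27} - 59\right) 84 = \left(- 20 \cdot 2 \cdot \frac{1}{27} - 59\right) 84 = \left(\left(-20\right) \frac{2}{27} - 59\right) 84 = \left(- \frac{40}{27} - 59\right) 84 = \left(- \frac{1633}{27}\right) 84 = - \frac{45724}{9}$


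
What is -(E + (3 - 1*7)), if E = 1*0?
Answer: 4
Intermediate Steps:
E = 0
-(E + (3 - 1*7)) = -(0 + (3 - 1*7)) = -(0 + (3 - 7)) = -(0 - 4) = -1*(-4) = 4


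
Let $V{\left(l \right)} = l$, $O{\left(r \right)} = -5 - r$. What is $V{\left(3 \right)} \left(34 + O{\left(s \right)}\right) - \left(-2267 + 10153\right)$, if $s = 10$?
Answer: $-7829$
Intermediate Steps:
$V{\left(3 \right)} \left(34 + O{\left(s \right)}\right) - \left(-2267 + 10153\right) = 3 \left(34 - 15\right) - \left(-2267 + 10153\right) = 3 \left(34 - 15\right) - 7886 = 3 \cdot 19 - 7886 = 57 - 7886 = -7829$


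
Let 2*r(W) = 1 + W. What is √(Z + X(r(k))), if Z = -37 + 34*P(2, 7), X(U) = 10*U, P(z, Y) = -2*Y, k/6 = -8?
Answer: 2*I*√187 ≈ 27.35*I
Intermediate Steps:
k = -48 (k = 6*(-8) = -48)
r(W) = ½ + W/2 (r(W) = (1 + W)/2 = ½ + W/2)
Z = -513 (Z = -37 + 34*(-2*7) = -37 + 34*(-14) = -37 - 476 = -513)
√(Z + X(r(k))) = √(-513 + 10*(½ + (½)*(-48))) = √(-513 + 10*(½ - 24)) = √(-513 + 10*(-47/2)) = √(-513 - 235) = √(-748) = 2*I*√187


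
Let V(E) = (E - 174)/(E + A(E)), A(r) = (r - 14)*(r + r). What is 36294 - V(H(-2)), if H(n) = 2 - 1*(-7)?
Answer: 979883/27 ≈ 36292.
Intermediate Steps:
H(n) = 9 (H(n) = 2 + 7 = 9)
A(r) = 2*r*(-14 + r) (A(r) = (-14 + r)*(2*r) = 2*r*(-14 + r))
V(E) = (-174 + E)/(E + 2*E*(-14 + E)) (V(E) = (E - 174)/(E + 2*E*(-14 + E)) = (-174 + E)/(E + 2*E*(-14 + E)))
36294 - V(H(-2)) = 36294 - (-174 + 9)/(9*(-27 + 2*9)) = 36294 - (-165)/(9*(-27 + 18)) = 36294 - (-165)/(9*(-9)) = 36294 - (-1)*(-165)/(9*9) = 36294 - 1*55/27 = 36294 - 55/27 = 979883/27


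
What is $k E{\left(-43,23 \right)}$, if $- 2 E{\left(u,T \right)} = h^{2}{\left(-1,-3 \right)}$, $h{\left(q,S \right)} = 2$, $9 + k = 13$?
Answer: $-8$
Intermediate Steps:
$k = 4$ ($k = -9 + 13 = 4$)
$E{\left(u,T \right)} = -2$ ($E{\left(u,T \right)} = - \frac{2^{2}}{2} = \left(- \frac{1}{2}\right) 4 = -2$)
$k E{\left(-43,23 \right)} = 4 \left(-2\right) = -8$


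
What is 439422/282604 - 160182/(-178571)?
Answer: 61868049945/25232439442 ≈ 2.4519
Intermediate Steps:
439422/282604 - 160182/(-178571) = 439422*(1/282604) - 160182*(-1/178571) = 219711/141302 + 160182/178571 = 61868049945/25232439442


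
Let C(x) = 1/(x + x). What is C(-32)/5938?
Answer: -1/380032 ≈ -2.6314e-6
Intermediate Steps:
C(x) = 1/(2*x)
C(-32)/5938 = ((½)/(-32))/5938 = ((½)*(-1/32))*(1/5938) = -1/64*1/5938 = -1/380032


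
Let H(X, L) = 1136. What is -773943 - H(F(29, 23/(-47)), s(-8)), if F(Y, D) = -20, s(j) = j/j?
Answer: -775079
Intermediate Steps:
s(j) = 1
-773943 - H(F(29, 23/(-47)), s(-8)) = -773943 - 1*1136 = -773943 - 1136 = -775079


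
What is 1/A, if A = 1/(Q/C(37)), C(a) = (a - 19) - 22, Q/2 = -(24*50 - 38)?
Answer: 581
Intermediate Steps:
Q = -2324 (Q = 2*(-(24*50 - 38)) = 2*(-(1200 - 38)) = 2*(-1*1162) = 2*(-1162) = -2324)
C(a) = -41 + a (C(a) = (-19 + a) - 22 = -41 + a)
A = 1/581 (A = 1/(-2324/(-41 + 37)) = 1/(-2324/(-4)) = 1/(-2324*(-1/4)) = 1/581 ≈ 0.0017212)
1/A = 1/(1/581) = 581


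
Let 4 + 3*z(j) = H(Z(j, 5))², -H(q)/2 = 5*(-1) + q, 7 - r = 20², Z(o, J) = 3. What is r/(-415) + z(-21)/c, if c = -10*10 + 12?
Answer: 8231/9130 ≈ 0.90153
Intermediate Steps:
c = -88 (c = -100 + 12 = -88)
r = -393 (r = 7 - 1*20² = 7 - 1*400 = 7 - 400 = -393)
H(q) = 10 - 2*q (H(q) = -2*(5*(-1) + q) = -2*(-5 + q) = 10 - 2*q)
z(j) = 4 (z(j) = -4/3 + (10 - 2*3)²/3 = -4/3 + (10 - 6)²/3 = -4/3 + (⅓)*4² = -4/3 + (⅓)*16 = -4/3 + 16/3 = 4)
r/(-415) + z(-21)/c = -393/(-415) + 4/(-88) = -393*(-1/415) + 4*(-1/88) = 393/415 - 1/22 = 8231/9130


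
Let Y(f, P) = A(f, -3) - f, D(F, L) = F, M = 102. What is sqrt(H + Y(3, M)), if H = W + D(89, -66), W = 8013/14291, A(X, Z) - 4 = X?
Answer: 6*sqrt(530782031)/14291 ≈ 9.6727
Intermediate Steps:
A(X, Z) = 4 + X
W = 8013/14291 (W = 8013*(1/14291) = 8013/14291 ≈ 0.56070)
H = 1279912/14291 (H = 8013/14291 + 89 = 1279912/14291 ≈ 89.561)
Y(f, P) = 4 (Y(f, P) = (4 + f) - f = 4)
sqrt(H + Y(3, M)) = sqrt(1279912/14291 + 4) = sqrt(1337076/14291) = 6*sqrt(530782031)/14291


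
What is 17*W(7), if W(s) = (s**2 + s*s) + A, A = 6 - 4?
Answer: 1700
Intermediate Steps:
A = 2
W(s) = 2 + 2*s**2 (W(s) = (s**2 + s*s) + 2 = (s**2 + s**2) + 2 = 2*s**2 + 2 = 2 + 2*s**2)
17*W(7) = 17*(2 + 2*7**2) = 17*(2 + 2*49) = 17*(2 + 98) = 17*100 = 1700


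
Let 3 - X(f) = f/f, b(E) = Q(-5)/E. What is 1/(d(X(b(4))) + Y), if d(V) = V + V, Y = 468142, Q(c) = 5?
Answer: 1/468146 ≈ 2.1361e-6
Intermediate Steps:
b(E) = 5/E
X(f) = 2 (X(f) = 3 - f/f = 3 - 1*1 = 3 - 1 = 2)
d(V) = 2*V
1/(d(X(b(4))) + Y) = 1/(2*2 + 468142) = 1/(4 + 468142) = 1/468146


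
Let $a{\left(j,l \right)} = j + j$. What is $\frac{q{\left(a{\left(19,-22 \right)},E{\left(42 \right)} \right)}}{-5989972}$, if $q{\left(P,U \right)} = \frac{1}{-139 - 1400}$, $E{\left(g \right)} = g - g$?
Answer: $\frac{1}{9218566908} \approx 1.0848 \cdot 10^{-10}$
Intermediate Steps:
$E{\left(g \right)} = 0$
$a{\left(j,l \right)} = 2 j$
$q{\left(P,U \right)} = - \frac{1}{1539}$ ($q{\left(P,U \right)} = \frac{1}{-1539} = - \frac{1}{1539}$)
$\frac{q{\left(a{\left(19,-22 \right)},E{\left(42 \right)} \right)}}{-5989972} = - \frac{1}{1539 \left(-5989972\right)} = \left(- \frac{1}{1539}\right) \left(- \frac{1}{5989972}\right) = \frac{1}{9218566908}$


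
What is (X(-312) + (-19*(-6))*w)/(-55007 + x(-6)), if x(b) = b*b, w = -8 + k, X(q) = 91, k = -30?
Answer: 4241/54971 ≈ 0.077150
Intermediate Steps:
w = -38 (w = -8 - 30 = -38)
x(b) = b²
(X(-312) + (-19*(-6))*w)/(-55007 + x(-6)) = (91 - 19*(-6)*(-38))/(-55007 + (-6)²) = (91 + 114*(-38))/(-55007 + 36) = (91 - 4332)/(-54971) = -4241*(-1/54971) = 4241/54971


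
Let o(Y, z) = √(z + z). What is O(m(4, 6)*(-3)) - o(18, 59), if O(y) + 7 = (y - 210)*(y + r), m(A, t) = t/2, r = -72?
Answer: 17732 - √118 ≈ 17721.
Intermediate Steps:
m(A, t) = t/2 (m(A, t) = t*(½) = t/2)
o(Y, z) = √2*√z (o(Y, z) = √(2*z) = √2*√z)
O(y) = -7 + (-210 + y)*(-72 + y) (O(y) = -7 + (y - 210)*(y - 72) = -7 + (-210 + y)*(-72 + y))
O(m(4, 6)*(-3)) - o(18, 59) = (15113 + (((½)*6)*(-3))² - 282*(½)*6*(-3)) - √2*√59 = (15113 + (3*(-3))² - 846*(-3)) - √118 = (15113 + (-9)² - 282*(-9)) - √118 = (15113 + 81 + 2538) - √118 = 17732 - √118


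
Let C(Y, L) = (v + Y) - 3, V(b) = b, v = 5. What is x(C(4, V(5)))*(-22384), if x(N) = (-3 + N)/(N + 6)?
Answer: -5596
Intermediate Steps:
C(Y, L) = 2 + Y (C(Y, L) = (5 + Y) - 3 = 2 + Y)
x(N) = (-3 + N)/(6 + N)
x(C(4, V(5)))*(-22384) = ((-3 + (2 + 4))/(6 + (2 + 4)))*(-22384) = ((-3 + 6)/(6 + 6))*(-22384) = (3/12)*(-22384) = ((1/12)*3)*(-22384) = (¼)*(-22384) = -5596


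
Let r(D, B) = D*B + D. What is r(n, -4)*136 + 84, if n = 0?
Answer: 84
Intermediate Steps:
r(D, B) = D + B*D (r(D, B) = B*D + D = D + B*D)
r(n, -4)*136 + 84 = (0*(1 - 4))*136 + 84 = (0*(-3))*136 + 84 = 0*136 + 84 = 0 + 84 = 84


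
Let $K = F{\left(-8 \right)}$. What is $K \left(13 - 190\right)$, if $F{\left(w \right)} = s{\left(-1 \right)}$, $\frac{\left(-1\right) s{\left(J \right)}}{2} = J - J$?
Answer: $0$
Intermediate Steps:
$s{\left(J \right)} = 0$ ($s{\left(J \right)} = - 2 \left(J - J\right) = \left(-2\right) 0 = 0$)
$F{\left(w \right)} = 0$
$K = 0$
$K \left(13 - 190\right) = 0 \left(13 - 190\right) = 0 \left(-177\right) = 0$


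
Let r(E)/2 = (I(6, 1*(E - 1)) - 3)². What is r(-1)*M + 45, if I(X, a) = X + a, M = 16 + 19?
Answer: 115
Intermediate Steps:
M = 35
r(E) = 2*(2 + E)² (r(E) = 2*((6 + 1*(E - 1)) - 3)² = 2*((6 + 1*(-1 + E)) - 3)² = 2*((6 + (-1 + E)) - 3)² = 2*((5 + E) - 3)² = 2*(2 + E)²)
r(-1)*M + 45 = (2*(2 - 1)²)*35 + 45 = (2*1²)*35 + 45 = (2*1)*35 + 45 = 2*35 + 45 = 70 + 45 = 115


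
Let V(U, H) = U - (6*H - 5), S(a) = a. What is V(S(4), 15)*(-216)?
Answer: 17496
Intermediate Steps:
V(U, H) = 5 + U - 6*H (V(U, H) = U - (-5 + 6*H) = U + (5 - 6*H) = 5 + U - 6*H)
V(S(4), 15)*(-216) = (5 + 4 - 6*15)*(-216) = (5 + 4 - 90)*(-216) = -81*(-216) = 17496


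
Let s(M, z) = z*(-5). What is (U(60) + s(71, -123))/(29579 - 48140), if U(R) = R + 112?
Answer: -787/18561 ≈ -0.042401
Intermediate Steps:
U(R) = 112 + R
s(M, z) = -5*z
(U(60) + s(71, -123))/(29579 - 48140) = ((112 + 60) - 5*(-123))/(29579 - 48140) = (172 + 615)/(-18561) = 787*(-1/18561) = -787/18561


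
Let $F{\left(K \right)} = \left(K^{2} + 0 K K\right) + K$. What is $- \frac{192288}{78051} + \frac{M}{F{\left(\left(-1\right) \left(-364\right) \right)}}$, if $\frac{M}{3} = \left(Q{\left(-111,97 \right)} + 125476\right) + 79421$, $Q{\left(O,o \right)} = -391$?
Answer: $\frac{3723051623}{1728309310} \approx 2.1542$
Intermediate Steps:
$M = 613518$ ($M = 3 \left(\left(-391 + 125476\right) + 79421\right) = 3 \left(125085 + 79421\right) = 3 \cdot 204506 = 613518$)
$F{\left(K \right)} = K + K^{2}$ ($F{\left(K \right)} = \left(K^{2} + 0 K\right) + K = \left(K^{2} + 0\right) + K = K^{2} + K = K + K^{2}$)
$- \frac{192288}{78051} + \frac{M}{F{\left(\left(-1\right) \left(-364\right) \right)}} = - \frac{192288}{78051} + \frac{613518}{\left(-1\right) \left(-364\right) \left(1 - -364\right)} = \left(-192288\right) \frac{1}{78051} + \frac{613518}{364 \left(1 + 364\right)} = - \frac{64096}{26017} + \frac{613518}{364 \cdot 365} = - \frac{64096}{26017} + \frac{613518}{132860} = - \frac{64096}{26017} + 613518 \cdot \frac{1}{132860} = - \frac{64096}{26017} + \frac{306759}{66430} = \frac{3723051623}{1728309310}$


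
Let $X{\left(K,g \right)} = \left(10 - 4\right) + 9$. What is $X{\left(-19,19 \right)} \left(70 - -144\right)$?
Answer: $3210$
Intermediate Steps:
$X{\left(K,g \right)} = 15$ ($X{\left(K,g \right)} = \left(10 - 4\right) + 9 = 6 + 9 = 15$)
$X{\left(-19,19 \right)} \left(70 - -144\right) = 15 \left(70 - -144\right) = 15 \left(70 + 144\right) = 15 \cdot 214 = 3210$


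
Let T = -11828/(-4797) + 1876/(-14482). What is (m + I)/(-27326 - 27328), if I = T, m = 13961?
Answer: -37309042843/146031607566 ≈ -0.25549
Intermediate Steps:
T = 6242074/2671929 (T = -11828*(-1/4797) + 1876*(-1/14482) = 11828/4797 - 938/7241 = 6242074/2671929 ≈ 2.3362)
I = 6242074/2671929 ≈ 2.3362
(m + I)/(-27326 - 27328) = (13961 + 6242074/2671929)/(-27326 - 27328) = (37309042843/2671929)/(-54654) = (37309042843/2671929)*(-1/54654) = -37309042843/146031607566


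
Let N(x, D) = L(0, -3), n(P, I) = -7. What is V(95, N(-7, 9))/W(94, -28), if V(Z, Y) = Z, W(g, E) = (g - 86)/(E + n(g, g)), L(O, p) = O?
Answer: -3325/8 ≈ -415.63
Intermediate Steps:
W(g, E) = (-86 + g)/(-7 + E) (W(g, E) = (g - 86)/(E - 7) = (-86 + g)/(-7 + E))
N(x, D) = 0
V(95, N(-7, 9))/W(94, -28) = 95/(((-86 + 94)/(-7 - 28))) = 95/((8/(-35))) = 95/((-1/35*8)) = 95/(-8/35) = 95*(-35/8) = -3325/8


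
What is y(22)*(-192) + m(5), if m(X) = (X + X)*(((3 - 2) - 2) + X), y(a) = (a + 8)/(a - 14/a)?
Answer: -10792/47 ≈ -229.62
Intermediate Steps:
y(a) = (8 + a)/(a - 14/a)
m(X) = 2*X*(-1 + X) (m(X) = (2*X)*((1 - 2) + X) = (2*X)*(-1 + X) = 2*X*(-1 + X))
y(22)*(-192) + m(5) = (22*(8 + 22)/(-14 + 22²))*(-192) + 2*5*(-1 + 5) = (22*30/(-14 + 484))*(-192) + 2*5*4 = (22*30/470)*(-192) + 40 = (22*(1/470)*30)*(-192) + 40 = (66/47)*(-192) + 40 = -12672/47 + 40 = -10792/47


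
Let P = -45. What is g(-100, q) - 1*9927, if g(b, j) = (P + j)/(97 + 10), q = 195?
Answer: -1062039/107 ≈ -9925.6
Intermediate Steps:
g(b, j) = -45/107 + j/107 (g(b, j) = (-45 + j)/(97 + 10) = (-45 + j)/107 = (-45 + j)*(1/107) = -45/107 + j/107)
g(-100, q) - 1*9927 = (-45/107 + (1/107)*195) - 1*9927 = (-45/107 + 195/107) - 9927 = 150/107 - 9927 = -1062039/107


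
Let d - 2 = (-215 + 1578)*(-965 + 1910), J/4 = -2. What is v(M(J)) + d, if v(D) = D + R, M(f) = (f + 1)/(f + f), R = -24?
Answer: 20608215/16 ≈ 1.2880e+6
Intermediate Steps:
J = -8 (J = 4*(-2) = -8)
M(f) = (1 + f)/(2*f) (M(f) = (1 + f)/((2*f)) = (1 + f)*(1/(2*f)) = (1 + f)/(2*f))
d = 1288037 (d = 2 + (-215 + 1578)*(-965 + 1910) = 2 + 1363*945 = 2 + 1288035 = 1288037)
v(D) = -24 + D (v(D) = D - 24 = -24 + D)
v(M(J)) + d = (-24 + (1/2)*(1 - 8)/(-8)) + 1288037 = (-24 + (1/2)*(-1/8)*(-7)) + 1288037 = (-24 + 7/16) + 1288037 = -377/16 + 1288037 = 20608215/16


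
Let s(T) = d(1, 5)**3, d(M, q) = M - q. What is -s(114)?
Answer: 64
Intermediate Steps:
s(T) = -64 (s(T) = (1 - 1*5)**3 = (1 - 5)**3 = (-4)**3 = -64)
-s(114) = -1*(-64) = 64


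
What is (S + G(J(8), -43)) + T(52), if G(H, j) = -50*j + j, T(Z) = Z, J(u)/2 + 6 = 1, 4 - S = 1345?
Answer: 818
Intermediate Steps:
S = -1341 (S = 4 - 1*1345 = 4 - 1345 = -1341)
J(u) = -10 (J(u) = -12 + 2*1 = -12 + 2 = -10)
G(H, j) = -49*j
(S + G(J(8), -43)) + T(52) = (-1341 - 49*(-43)) + 52 = (-1341 + 2107) + 52 = 766 + 52 = 818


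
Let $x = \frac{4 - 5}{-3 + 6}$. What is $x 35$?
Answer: $- \frac{35}{3} \approx -11.667$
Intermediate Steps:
$x = - \frac{1}{3} \approx -0.33333$
$x 35 = \left(- \frac{1}{3}\right) 35 = - \frac{35}{3}$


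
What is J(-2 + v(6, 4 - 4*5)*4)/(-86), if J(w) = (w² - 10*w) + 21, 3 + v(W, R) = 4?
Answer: -5/86 ≈ -0.058140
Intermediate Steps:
v(W, R) = 1 (v(W, R) = -3 + 4 = 1)
J(w) = 21 + w² - 10*w
J(-2 + v(6, 4 - 4*5)*4)/(-86) = (21 + (-2 + 1*4)² - 10*(-2 + 1*4))/(-86) = (21 + (-2 + 4)² - 10*(-2 + 4))*(-1/86) = (21 + 2² - 10*2)*(-1/86) = (21 + 4 - 20)*(-1/86) = 5*(-1/86) = -5/86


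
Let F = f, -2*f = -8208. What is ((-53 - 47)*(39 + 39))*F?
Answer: -32011200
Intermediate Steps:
f = 4104 (f = -½*(-8208) = 4104)
F = 4104
((-53 - 47)*(39 + 39))*F = ((-53 - 47)*(39 + 39))*4104 = -100*78*4104 = -7800*4104 = -32011200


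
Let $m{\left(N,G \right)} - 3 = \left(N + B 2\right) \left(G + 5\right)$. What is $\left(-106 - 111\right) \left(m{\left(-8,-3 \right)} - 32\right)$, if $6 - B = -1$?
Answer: $3689$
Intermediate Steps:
$B = 7$ ($B = 6 - -1 = 6 + 1 = 7$)
$m{\left(N,G \right)} = 3 + \left(5 + G\right) \left(14 + N\right)$ ($m{\left(N,G \right)} = 3 + \left(N + 7 \cdot 2\right) \left(G + 5\right) = 3 + \left(N + 14\right) \left(5 + G\right) = 3 + \left(14 + N\right) \left(5 + G\right) = 3 + \left(5 + G\right) \left(14 + N\right)$)
$\left(-106 - 111\right) \left(m{\left(-8,-3 \right)} - 32\right) = \left(-106 - 111\right) \left(\left(73 + 5 \left(-8\right) + 14 \left(-3\right) - -24\right) - 32\right) = - 217 \left(\left(73 - 40 - 42 + 24\right) - 32\right) = - 217 \left(15 - 32\right) = \left(-217\right) \left(-17\right) = 3689$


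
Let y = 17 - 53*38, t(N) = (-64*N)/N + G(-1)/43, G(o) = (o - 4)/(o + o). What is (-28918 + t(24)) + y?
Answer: -2664189/86 ≈ -30979.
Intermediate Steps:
G(o) = (-4 + o)/(2*o) (G(o) = (-4 + o)/((2*o)) = (-4 + o)*(1/(2*o)) = (-4 + o)/(2*o))
t(N) = -5499/86 (t(N) = (-64*N)/N + ((1/2)*(-4 - 1)/(-1))/43 = -64 + ((1/2)*(-1)*(-5))*(1/43) = -64 + (5/2)*(1/43) = -64 + 5/86 = -5499/86)
y = -1997 (y = 17 - 2014 = -1997)
(-28918 + t(24)) + y = (-28918 - 5499/86) - 1997 = -2492447/86 - 1997 = -2664189/86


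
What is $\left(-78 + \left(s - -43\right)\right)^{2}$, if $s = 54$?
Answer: $361$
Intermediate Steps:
$\left(-78 + \left(s - -43\right)\right)^{2} = \left(-78 + \left(54 - -43\right)\right)^{2} = \left(-78 + \left(54 + 43\right)\right)^{2} = \left(-78 + 97\right)^{2} = 19^{2} = 361$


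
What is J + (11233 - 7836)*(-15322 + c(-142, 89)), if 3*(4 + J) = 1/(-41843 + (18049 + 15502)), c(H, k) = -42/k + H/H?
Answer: -115230281896637/2213964 ≈ -5.2047e+7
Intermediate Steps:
c(H, k) = 1 - 42/k (c(H, k) = -42/k + 1 = 1 - 42/k)
J = -99505/24876 (J = -4 + 1/(3*(-41843 + (18049 + 15502))) = -4 + 1/(3*(-41843 + 33551)) = -4 + (1/3)/(-8292) = -4 + (1/3)*(-1/8292) = -4 - 1/24876 = -99505/24876 ≈ -4.0000)
J + (11233 - 7836)*(-15322 + c(-142, 89)) = -99505/24876 + (11233 - 7836)*(-15322 + (-42 + 89)/89) = -99505/24876 + 3397*(-15322 + (1/89)*47) = -99505/24876 + 3397*(-15322 + 47/89) = -99505/24876 + 3397*(-1363611/89) = -99505/24876 - 4632186567/89 = -115230281896637/2213964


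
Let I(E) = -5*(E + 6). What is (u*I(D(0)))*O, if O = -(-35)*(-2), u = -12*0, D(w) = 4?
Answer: 0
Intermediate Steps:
I(E) = -30 - 5*E (I(E) = -5*(6 + E) = -30 - 5*E)
u = 0
O = -70 (O = -7*10 = -70)
(u*I(D(0)))*O = (0*(-30 - 5*4))*(-70) = (0*(-30 - 20))*(-70) = (0*(-50))*(-70) = 0*(-70) = 0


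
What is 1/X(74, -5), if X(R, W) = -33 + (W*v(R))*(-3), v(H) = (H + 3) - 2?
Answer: 1/1092 ≈ 0.00091575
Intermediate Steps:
v(H) = 1 + H (v(H) = (3 + H) - 2 = 1 + H)
X(R, W) = -33 - 3*W*(1 + R) (X(R, W) = -33 + (W*(1 + R))*(-3) = -33 - 3*W*(1 + R))
1/X(74, -5) = 1/(-33 - 3*(-5)*(1 + 74)) = 1/(-33 - 3*(-5)*75) = 1/(-33 + 1125) = 1/1092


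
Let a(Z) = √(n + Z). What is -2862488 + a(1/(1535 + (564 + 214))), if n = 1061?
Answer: -2862488 + √630702158/771 ≈ -2.8625e+6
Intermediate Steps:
a(Z) = √(1061 + Z)
-2862488 + a(1/(1535 + (564 + 214))) = -2862488 + √(1061 + 1/(1535 + (564 + 214))) = -2862488 + √(1061 + 1/(1535 + 778)) = -2862488 + √(1061 + 1/2313) = -2862488 + √(2454094/2313) = -2862488 + √630702158/771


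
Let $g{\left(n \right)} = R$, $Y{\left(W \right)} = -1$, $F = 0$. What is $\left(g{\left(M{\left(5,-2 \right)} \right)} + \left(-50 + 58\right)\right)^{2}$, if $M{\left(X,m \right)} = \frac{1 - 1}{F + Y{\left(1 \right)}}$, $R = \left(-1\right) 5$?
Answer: $9$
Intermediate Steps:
$R = -5$
$M{\left(X,m \right)} = 0$ ($M{\left(X,m \right)} = \frac{1 - 1}{0 - 1} = \frac{0}{-1} = 0 \left(-1\right) = 0$)
$g{\left(n \right)} = -5$
$\left(g{\left(M{\left(5,-2 \right)} \right)} + \left(-50 + 58\right)\right)^{2} = \left(-5 + \left(-50 + 58\right)\right)^{2} = \left(-5 + 8\right)^{2} = 3^{2} = 9$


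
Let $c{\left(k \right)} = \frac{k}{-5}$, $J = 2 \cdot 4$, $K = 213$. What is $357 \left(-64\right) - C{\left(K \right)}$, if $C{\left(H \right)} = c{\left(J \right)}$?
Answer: $- \frac{114232}{5} \approx -22846.0$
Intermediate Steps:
$J = 8$
$c{\left(k \right)} = - \frac{k}{5}$
$C{\left(H \right)} = - \frac{8}{5}$ ($C{\left(H \right)} = \left(- \frac{1}{5}\right) 8 = - \frac{8}{5}$)
$357 \left(-64\right) - C{\left(K \right)} = 357 \left(-64\right) - - \frac{8}{5} = -22848 + \frac{8}{5} = - \frac{114232}{5}$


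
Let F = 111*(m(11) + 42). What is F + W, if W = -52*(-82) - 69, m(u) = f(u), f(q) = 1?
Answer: 8968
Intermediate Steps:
m(u) = 1
W = 4195 (W = 4264 - 69 = 4195)
F = 4773 (F = 111*(1 + 42) = 111*43 = 4773)
F + W = 4773 + 4195 = 8968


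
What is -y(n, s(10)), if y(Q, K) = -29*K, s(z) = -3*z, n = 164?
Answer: -870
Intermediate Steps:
-y(n, s(10)) = -(-29)*(-3*10) = -(-29)*(-30) = -1*870 = -870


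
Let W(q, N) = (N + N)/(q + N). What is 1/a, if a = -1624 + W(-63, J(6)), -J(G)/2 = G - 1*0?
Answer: -25/40592 ≈ -0.00061588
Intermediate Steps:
J(G) = -2*G (J(G) = -2*(G - 1*0) = -2*(G + 0) = -2*G)
W(q, N) = 2*N/(N + q) (W(q, N) = (2*N)/(N + q) = 2*N/(N + q))
a = -40592/25 (a = -1624 + 2*(-2*6)/(-2*6 - 63) = -1624 + 2*(-12)/(-12 - 63) = -1624 + 2*(-12)/(-75) = -1624 + 2*(-12)*(-1/75) = -1624 + 8/25 = -40592/25 ≈ -1623.7)
1/a = 1/(-40592/25) = -25/40592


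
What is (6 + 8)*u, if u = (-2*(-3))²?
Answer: 504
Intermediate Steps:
u = 36 (u = 6² = 36)
(6 + 8)*u = (6 + 8)*36 = 14*36 = 504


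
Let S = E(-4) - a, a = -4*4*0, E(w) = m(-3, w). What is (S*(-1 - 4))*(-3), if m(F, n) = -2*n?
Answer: 120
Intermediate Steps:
E(w) = -2*w
a = 0 (a = -16*0 = 0)
S = 8 (S = -2*(-4) - 1*0 = 8 + 0 = 8)
(S*(-1 - 4))*(-3) = (8*(-1 - 4))*(-3) = (8*(-5))*(-3) = -40*(-3) = 120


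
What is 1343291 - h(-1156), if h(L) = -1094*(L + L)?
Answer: -1186037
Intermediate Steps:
h(L) = -2188*L
1343291 - h(-1156) = 1343291 - (-2188)*(-1156) = 1343291 - 1*2529328 = 1343291 - 2529328 = -1186037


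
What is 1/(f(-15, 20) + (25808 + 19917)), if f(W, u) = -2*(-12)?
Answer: 1/45749 ≈ 2.1858e-5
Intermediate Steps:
f(W, u) = 24
1/(f(-15, 20) + (25808 + 19917)) = 1/(24 + (25808 + 19917)) = 1/(24 + 45725) = 1/45749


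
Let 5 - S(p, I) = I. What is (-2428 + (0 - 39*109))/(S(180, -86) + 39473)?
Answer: -6679/39564 ≈ -0.16882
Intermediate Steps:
S(p, I) = 5 - I
(-2428 + (0 - 39*109))/(S(180, -86) + 39473) = (-2428 + (0 - 39*109))/((5 - 1*(-86)) + 39473) = (-2428 + (0 - 4251))/((5 + 86) + 39473) = (-2428 - 4251)/(91 + 39473) = -6679/39564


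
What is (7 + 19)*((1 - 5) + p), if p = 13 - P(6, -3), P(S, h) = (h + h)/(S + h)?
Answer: 286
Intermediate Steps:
P(S, h) = 2*h/(S + h) (P(S, h) = (2*h)/(S + h) = 2*h/(S + h))
p = 15 (p = 13 - 2*(-3)/(6 - 3) = 13 - 2*(-3)/3 = 13 - 1*(-2) = 13 + 2 = 15)
(7 + 19)*((1 - 5) + p) = (7 + 19)*((1 - 5) + 15) = 26*(-4 + 15) = 26*11 = 286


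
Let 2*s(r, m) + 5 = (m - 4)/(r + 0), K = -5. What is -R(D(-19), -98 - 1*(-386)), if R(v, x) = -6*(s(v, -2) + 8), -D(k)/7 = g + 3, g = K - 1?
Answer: 225/7 ≈ 32.143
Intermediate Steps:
g = -6 (g = -5 - 1 = -6)
s(r, m) = -5/2 + (-4 + m)/(2*r) (s(r, m) = -5/2 + ((m - 4)/(r + 0))/2 = -5/2 + ((-4 + m)/r)/2 = -5/2 + (-4 + m)/(2*r))
D(k) = 21 (D(k) = -7*(-6 + 3) = -7*(-3) = 21)
R(v, x) = -48 - 3*(-6 - 5*v)/v (R(v, x) = -6*((-4 - 2 - 5*v)/(2*v) + 8) = -6*((-6 - 5*v)/(2*v) + 8) = -6*(8 + (-6 - 5*v)/(2*v)) = -48 - 3*(-6 - 5*v)/v)
-R(D(-19), -98 - 1*(-386)) = -(-33 + 18/21) = -(-33 + 18*(1/21)) = -(-33 + 6/7) = -1*(-225/7) = 225/7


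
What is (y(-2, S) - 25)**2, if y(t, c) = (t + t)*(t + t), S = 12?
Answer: 81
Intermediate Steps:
y(t, c) = 4*t**2 (y(t, c) = (2*t)*(2*t) = 4*t**2)
(y(-2, S) - 25)**2 = (4*(-2)**2 - 25)**2 = (4*4 - 25)**2 = (16 - 25)**2 = (-9)**2 = 81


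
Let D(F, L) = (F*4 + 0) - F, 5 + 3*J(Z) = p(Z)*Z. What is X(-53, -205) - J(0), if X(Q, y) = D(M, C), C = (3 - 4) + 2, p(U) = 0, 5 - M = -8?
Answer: 122/3 ≈ 40.667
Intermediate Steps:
M = 13 (M = 5 - 1*(-8) = 5 + 8 = 13)
C = 1 (C = -1 + 2 = 1)
J(Z) = -5/3 (J(Z) = -5/3 + (0*Z)/3 = -5/3 + (⅓)*0 = -5/3 + 0 = -5/3)
D(F, L) = 3*F (D(F, L) = (4*F + 0) - F = 4*F - F = 3*F)
X(Q, y) = 39 (X(Q, y) = 3*13 = 39)
X(-53, -205) - J(0) = 39 - 1*(-5/3) = 39 + 5/3 = 122/3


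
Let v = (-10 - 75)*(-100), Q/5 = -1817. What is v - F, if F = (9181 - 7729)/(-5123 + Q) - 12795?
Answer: 25213401/1184 ≈ 21295.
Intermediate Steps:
Q = -9085 (Q = 5*(-1817) = -9085)
F = -15149401/1184 (F = (9181 - 7729)/(-5123 - 9085) - 12795 = 1452/(-14208) - 12795 = 1452*(-1/14208) - 12795 = -121/1184 - 12795 = -15149401/1184 ≈ -12795.)
v = 8500 (v = -85*(-100) = 8500)
v - F = 8500 - 1*(-15149401/1184) = 8500 + 15149401/1184 = 25213401/1184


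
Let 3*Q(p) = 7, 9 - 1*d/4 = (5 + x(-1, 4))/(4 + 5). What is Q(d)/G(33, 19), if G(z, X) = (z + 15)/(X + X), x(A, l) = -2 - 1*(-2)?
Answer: 133/72 ≈ 1.8472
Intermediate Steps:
x(A, l) = 0 (x(A, l) = -2 + 2 = 0)
d = 304/9 (d = 36 - 4*(5 + 0)/(4 + 5) = 36 - 20/9 = 304/9 ≈ 33.778)
Q(p) = 7/3 (Q(p) = (⅓)*7 = 7/3)
G(z, X) = (15 + z)/(2*X) (G(z, X) = (15 + z)/((2*X)) = (15 + z)*(1/(2*X)) = (15 + z)/(2*X))
Q(d)/G(33, 19) = 7/(3*(((½)*(15 + 33)/19))) = 7/(3*(((½)*(1/19)*48))) = 7/(3*(24/19)) = (7/3)*(19/24) = 133/72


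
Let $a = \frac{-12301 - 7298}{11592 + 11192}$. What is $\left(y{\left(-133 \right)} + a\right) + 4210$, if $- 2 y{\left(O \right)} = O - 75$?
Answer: $\frac{98270577}{22784} \approx 4313.1$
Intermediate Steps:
$a = - \frac{19599}{22784} \approx -0.86021$
$y{\left(O \right)} = \frac{75}{2} - \frac{O}{2}$ ($y{\left(O \right)} = - \frac{O - 75}{2} = - \frac{-75 + O}{2} = \frac{75}{2} - \frac{O}{2}$)
$\left(y{\left(-133 \right)} + a\right) + 4210 = \left(\left(\frac{75}{2} - - \frac{133}{2}\right) - \frac{19599}{22784}\right) + 4210 = \left(\left(\frac{75}{2} + \frac{133}{2}\right) - \frac{19599}{22784}\right) + 4210 = \left(104 - \frac{19599}{22784}\right) + 4210 = \frac{2349937}{22784} + 4210 = \frac{98270577}{22784}$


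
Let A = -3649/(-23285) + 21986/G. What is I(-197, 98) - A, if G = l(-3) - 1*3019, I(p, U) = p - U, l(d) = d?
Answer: -10128713959/35183635 ≈ -287.88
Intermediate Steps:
G = -3022 (G = -3 - 1*3019 = -3 - 3019 = -3022)
A = -250458366/35183635 (A = -3649/(-23285) + 21986/(-3022) = -3649*(-1/23285) + 21986*(-1/3022) = 3649/23285 - 10993/1511 = -250458366/35183635 ≈ -7.1186)
I(-197, 98) - A = (-197 - 1*98) - 1*(-250458366/35183635) = (-197 - 98) + 250458366/35183635 = -295 + 250458366/35183635 = -10128713959/35183635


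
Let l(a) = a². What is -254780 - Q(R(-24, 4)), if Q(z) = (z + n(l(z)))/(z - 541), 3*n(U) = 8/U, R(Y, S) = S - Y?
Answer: -38426420927/150822 ≈ -2.5478e+5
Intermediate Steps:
n(U) = 8/(3*U) (n(U) = (8/U)/3 = 8/(3*U))
Q(z) = (z + 8/(3*z²))/(-541 + z) (Q(z) = (z + 8/(3*(z²)))/(z - 541) = (z + 8/(3*z²))/(-541 + z))
-254780 - Q(R(-24, 4)) = -254780 - (8/3 + (4 - 1*(-24))³)/((4 - 1*(-24))²*(-541 + (4 - 1*(-24)))) = -254780 - (8/3 + (4 + 24)³)/((4 + 24)²*(-541 + (4 + 24))) = -254780 - (8/3 + 28³)/(28²*(-541 + 28)) = -254780 - (8/3 + 21952)/(784*(-513)) = -254780 - (-1)*65864/(784*513*3) = -254780 - 1*(-8233/150822) = -254780 + 8233/150822 = -38426420927/150822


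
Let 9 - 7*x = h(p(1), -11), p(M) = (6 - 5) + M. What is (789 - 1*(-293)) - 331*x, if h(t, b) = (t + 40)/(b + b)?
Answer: 43594/77 ≈ 566.16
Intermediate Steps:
p(M) = 1 + M
h(t, b) = (40 + t)/(2*b) (h(t, b) = (40 + t)/((2*b)) = (40 + t)*(1/(2*b)) = (40 + t)/(2*b))
x = 120/77 (x = 9/7 - (40 + (1 + 1))/(14*(-11)) = 9/7 - (-1)*(40 + 2)/(14*11) = 9/7 - (-1)*42/(14*11) = 9/7 - ⅐*(-21/11) = 9/7 + 3/11 = 120/77 ≈ 1.5584)
(789 - 1*(-293)) - 331*x = (789 - 1*(-293)) - 331*120/77 = (789 + 293) - 39720/77 = 1082 - 39720/77 = 43594/77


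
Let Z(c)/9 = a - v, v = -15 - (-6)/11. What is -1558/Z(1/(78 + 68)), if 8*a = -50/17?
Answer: -28424/2313 ≈ -12.289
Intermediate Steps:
a = -25/68 (a = (-50/17)/8 = (-50*1/17)/8 = (⅛)*(-50/17) = -25/68 ≈ -0.36765)
v = -159/11 (v = -15 - (-6)/11 = -15 - 1*(-6/11) = -15 + 6/11 = -159/11 ≈ -14.455)
Z(c) = 94833/748 (Z(c) = 9*(-25/68 - 1*(-159/11)) = 9*(-25/68 + 159/11) = 9*(10537/748) = 94833/748)
-1558/Z(1/(78 + 68)) = -1558/94833/748 = -1558*748/94833 = -28424/2313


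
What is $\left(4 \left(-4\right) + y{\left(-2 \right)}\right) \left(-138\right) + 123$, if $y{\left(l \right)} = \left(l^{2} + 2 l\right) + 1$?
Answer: $2193$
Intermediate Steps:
$y{\left(l \right)} = 1 + l^{2} + 2 l$
$\left(4 \left(-4\right) + y{\left(-2 \right)}\right) \left(-138\right) + 123 = \left(4 \left(-4\right) + \left(1 + \left(-2\right)^{2} + 2 \left(-2\right)\right)\right) \left(-138\right) + 123 = \left(-16 + \left(1 + 4 - 4\right)\right) \left(-138\right) + 123 = \left(-16 + 1\right) \left(-138\right) + 123 = \left(-15\right) \left(-138\right) + 123 = 2070 + 123 = 2193$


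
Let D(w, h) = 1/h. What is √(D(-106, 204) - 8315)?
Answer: I*√86509209/102 ≈ 91.187*I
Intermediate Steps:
√(D(-106, 204) - 8315) = √(1/204 - 8315) = √(-1696259/204) = I*√86509209/102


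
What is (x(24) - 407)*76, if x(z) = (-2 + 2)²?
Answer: -30932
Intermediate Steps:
x(z) = 0 (x(z) = 0² = 0)
(x(24) - 407)*76 = (0 - 407)*76 = -407*76 = -30932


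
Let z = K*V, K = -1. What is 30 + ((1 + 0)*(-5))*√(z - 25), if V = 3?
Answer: 30 - 10*I*√7 ≈ 30.0 - 26.458*I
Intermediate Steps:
z = -3 (z = -1*3 = -3)
30 + ((1 + 0)*(-5))*√(z - 25) = 30 + ((1 + 0)*(-5))*√(-3 - 25) = 30 + (1*(-5))*√(-28) = 30 - 10*I*√7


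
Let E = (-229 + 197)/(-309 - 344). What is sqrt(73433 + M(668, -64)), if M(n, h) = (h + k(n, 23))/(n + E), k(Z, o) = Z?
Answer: 5*sqrt(34936519096434)/109059 ≈ 270.99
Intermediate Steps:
E = 32/653 (E = -32/(-653) = -32*(-1/653) = 32/653 ≈ 0.049005)
M(n, h) = (h + n)/(32/653 + n) (M(n, h) = (h + n)/(n + 32/653) = (h + n)/(32/653 + n))
sqrt(73433 + M(668, -64)) = sqrt(73433 + 653*(-64 + 668)/(32 + 653*668)) = sqrt(73433 + 653*604/(32 + 436204)) = sqrt(73433 + 653*604/436236) = sqrt(73433 + 653*(1/436236)*604) = sqrt(73433 + 98603/109059) = sqrt(8008628150/109059) = 5*sqrt(34936519096434)/109059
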